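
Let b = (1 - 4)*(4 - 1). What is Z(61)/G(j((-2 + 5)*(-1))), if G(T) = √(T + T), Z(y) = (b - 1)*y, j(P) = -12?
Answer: 305*I*√6/6 ≈ 124.52*I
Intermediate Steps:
b = -9 (b = -3*3 = -9)
Z(y) = -10*y (Z(y) = (-9 - 1)*y = -10*y)
G(T) = √2*√T (G(T) = √(2*T) = √2*√T)
Z(61)/G(j((-2 + 5)*(-1))) = (-10*61)/((√2*√(-12))) = -610*(-I*√6/12) = -(-305)*I*√6/6 = 305*I*√6/6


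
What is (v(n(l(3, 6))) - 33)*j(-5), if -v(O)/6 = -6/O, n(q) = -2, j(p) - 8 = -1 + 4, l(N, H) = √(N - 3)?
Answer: -561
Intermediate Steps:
l(N, H) = √(-3 + N)
j(p) = 11 (j(p) = 8 + (-1 + 4) = 8 + 3 = 11)
v(O) = 36/O (v(O) = -(-36)/O = 36/O)
(v(n(l(3, 6))) - 33)*j(-5) = (36/(-2) - 33)*11 = (36*(-½) - 33)*11 = (-18 - 33)*11 = -51*11 = -561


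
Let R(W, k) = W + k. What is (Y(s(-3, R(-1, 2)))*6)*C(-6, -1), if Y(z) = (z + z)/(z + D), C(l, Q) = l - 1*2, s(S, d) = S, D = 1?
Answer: -144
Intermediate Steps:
C(l, Q) = -2 + l (C(l, Q) = l - 2 = -2 + l)
Y(z) = 2*z/(1 + z) (Y(z) = (z + z)/(z + 1) = (2*z)/(1 + z) = 2*z/(1 + z))
(Y(s(-3, R(-1, 2)))*6)*C(-6, -1) = ((2*(-3)/(1 - 3))*6)*(-2 - 6) = ((2*(-3)/(-2))*6)*(-8) = ((2*(-3)*(-½))*6)*(-8) = (3*6)*(-8) = 18*(-8) = -144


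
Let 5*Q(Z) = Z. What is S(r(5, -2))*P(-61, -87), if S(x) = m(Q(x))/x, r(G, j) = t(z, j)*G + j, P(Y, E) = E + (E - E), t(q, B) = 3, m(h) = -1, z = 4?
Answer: 87/13 ≈ 6.6923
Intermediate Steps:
Q(Z) = Z/5
P(Y, E) = E (P(Y, E) = E + 0 = E)
r(G, j) = j + 3*G (r(G, j) = 3*G + j = j + 3*G)
S(x) = -1/x
S(r(5, -2))*P(-61, -87) = -1/(-2 + 3*5)*(-87) = -1/(-2 + 15)*(-87) = -1/13*(-87) = 87/13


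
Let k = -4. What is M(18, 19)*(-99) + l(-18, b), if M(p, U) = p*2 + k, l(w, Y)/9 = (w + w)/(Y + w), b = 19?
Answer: -3492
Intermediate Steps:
l(w, Y) = 18*w/(Y + w) (l(w, Y) = 9*((w + w)/(Y + w)) = 9*((2*w)/(Y + w)) = 9*(2*w/(Y + w)) = 18*w/(Y + w))
M(p, U) = -4 + 2*p (M(p, U) = p*2 - 4 = 2*p - 4 = -4 + 2*p)
M(18, 19)*(-99) + l(-18, b) = (-4 + 2*18)*(-99) + 18*(-18)/(19 - 18) = (-4 + 36)*(-99) + 18*(-18)/1 = 32*(-99) + 18*(-18)*1 = -3168 - 324 = -3492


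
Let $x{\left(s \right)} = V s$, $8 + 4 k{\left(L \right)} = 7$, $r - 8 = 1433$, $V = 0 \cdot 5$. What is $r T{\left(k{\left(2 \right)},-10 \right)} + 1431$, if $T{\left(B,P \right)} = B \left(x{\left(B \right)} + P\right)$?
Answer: $\frac{10067}{2} \approx 5033.5$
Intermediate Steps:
$V = 0$
$r = 1441$ ($r = 8 + 1433 = 1441$)
$k{\left(L \right)} = - \frac{1}{4}$ ($k{\left(L \right)} = -2 + \frac{1}{4} \cdot 7 = -2 + \frac{7}{4} = - \frac{1}{4}$)
$x{\left(s \right)} = 0$ ($x{\left(s \right)} = 0 s = 0$)
$T{\left(B,P \right)} = B P$ ($T{\left(B,P \right)} = B \left(0 + P\right) = B P$)
$r T{\left(k{\left(2 \right)},-10 \right)} + 1431 = 1441 \left(\left(- \frac{1}{4}\right) \left(-10\right)\right) + 1431 = 1441 \cdot \frac{5}{2} + 1431 = \frac{7205}{2} + 1431 = \frac{10067}{2}$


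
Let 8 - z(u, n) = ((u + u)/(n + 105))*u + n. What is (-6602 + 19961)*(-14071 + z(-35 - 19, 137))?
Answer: -22992388644/121 ≈ -1.9002e+8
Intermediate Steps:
z(u, n) = 8 - n - 2*u**2/(105 + n) (z(u, n) = 8 - (((u + u)/(n + 105))*u + n) = 8 - (((2*u)/(105 + n))*u + n) = 8 - ((2*u/(105 + n))*u + n) = 8 - (2*u**2/(105 + n) + n) = 8 - (n + 2*u**2/(105 + n)) = 8 + (-n - 2*u**2/(105 + n)) = 8 - n - 2*u**2/(105 + n))
(-6602 + 19961)*(-14071 + z(-35 - 19, 137)) = (-6602 + 19961)*(-14071 + (840 - 1*137**2 - 97*137 - 2*(-35 - 19)**2)/(105 + 137)) = 13359*(-14071 + (840 - 1*18769 - 13289 - 2*(-54)**2)/242) = 13359*(-14071 + (840 - 18769 - 13289 - 2*2916)/242) = 13359*(-14071 + (840 - 18769 - 13289 - 5832)/242) = 13359*(-14071 + (1/242)*(-37050)) = 13359*(-14071 - 18525/121) = 13359*(-1721116/121) = -22992388644/121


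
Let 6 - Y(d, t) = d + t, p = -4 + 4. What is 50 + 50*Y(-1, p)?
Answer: 400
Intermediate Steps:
p = 0
Y(d, t) = 6 - d - t (Y(d, t) = 6 - (d + t) = 6 + (-d - t) = 6 - d - t)
50 + 50*Y(-1, p) = 50 + 50*(6 - 1*(-1) - 1*0) = 50 + 50*(6 + 1 + 0) = 50 + 50*7 = 50 + 350 = 400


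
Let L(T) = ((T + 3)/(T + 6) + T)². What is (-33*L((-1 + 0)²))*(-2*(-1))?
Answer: -7986/49 ≈ -162.98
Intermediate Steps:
L(T) = (T + (3 + T)/(6 + T))² (L(T) = ((3 + T)/(6 + T) + T)² = (T + (3 + T)/(6 + T))²)
(-33*L((-1 + 0)²))*(-2*(-1)) = (-33*(3 + ((-1 + 0)²)² + 7*(-1 + 0)²)²/(6 + (-1 + 0)²)²)*(-2*(-1)) = -33*(3 + ((-1)²)² + 7*(-1)²)²/(6 + (-1)²)²*2 = -33*(3 + 1² + 7*1)²/(6 + 1)²*2 = -33*(3 + 1 + 7)²/7²*2 = -33*11²/49*2 = -33*121/49*2 = -3993/49*2 = -7986/49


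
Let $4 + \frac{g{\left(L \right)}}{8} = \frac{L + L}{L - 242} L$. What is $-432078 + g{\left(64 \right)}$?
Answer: $- \frac{38490558}{89} \approx -4.3248 \cdot 10^{5}$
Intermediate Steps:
$g{\left(L \right)} = -32 + \frac{16 L^{2}}{-242 + L}$ ($g{\left(L \right)} = -32 + 8 \frac{L + L}{L - 242} L = -32 + 8 \frac{2 L}{-242 + L} L = -32 + 8 \frac{2 L^{2}}{-242 + L} = -32 + \frac{16 L^{2}}{-242 + L}$)
$-432078 + g{\left(64 \right)} = -432078 + \frac{16 \left(484 + 64^{2} - 128\right)}{-242 + 64} = -432078 + \frac{16 \left(484 + 4096 - 128\right)}{-178} = -432078 + 16 \left(- \frac{1}{178}\right) 4452 = -432078 - \frac{35616}{89} = - \frac{38490558}{89}$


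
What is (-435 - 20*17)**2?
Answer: 600625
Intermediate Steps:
(-435 - 20*17)**2 = (-435 - 340)**2 = (-775)**2 = 600625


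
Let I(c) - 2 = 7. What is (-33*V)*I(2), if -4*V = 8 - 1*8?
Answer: 0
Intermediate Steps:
I(c) = 9 (I(c) = 2 + 7 = 9)
V = 0 (V = -(8 - 1*8)/4 = -(8 - 8)/4 = -¼*0 = 0)
(-33*V)*I(2) = -33*0*9 = 0*9 = 0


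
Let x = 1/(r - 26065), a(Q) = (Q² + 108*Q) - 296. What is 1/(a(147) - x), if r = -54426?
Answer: 80491/2993379800 ≈ 2.6890e-5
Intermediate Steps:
a(Q) = -296 + Q² + 108*Q
x = -1/80491 (x = 1/(-54426 - 26065) = 1/(-80491) = -1/80491 ≈ -1.2424e-5)
1/(a(147) - x) = 1/((-296 + 147² + 108*147) - 1*(-1/80491)) = 1/((-296 + 21609 + 15876) + 1/80491) = 1/(37189 + 1/80491) = 1/(2993379800/80491) = 80491/2993379800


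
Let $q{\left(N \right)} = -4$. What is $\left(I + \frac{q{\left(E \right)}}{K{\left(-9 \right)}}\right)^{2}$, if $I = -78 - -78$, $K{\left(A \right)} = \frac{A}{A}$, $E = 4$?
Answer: $16$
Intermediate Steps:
$K{\left(A \right)} = 1$
$I = 0$ ($I = -78 + 78 = 0$)
$\left(I + \frac{q{\left(E \right)}}{K{\left(-9 \right)}}\right)^{2} = \left(0 - \frac{4}{1}\right)^{2} = \left(0 - 4\right)^{2} = \left(-4\right)^{2} = 16$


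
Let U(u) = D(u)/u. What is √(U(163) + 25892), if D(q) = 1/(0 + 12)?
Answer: √24765284217/978 ≈ 160.91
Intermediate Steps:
D(q) = 1/12
U(u) = 1/(12*u)
√(U(163) + 25892) = √((1/12)/163 + 25892) = √((1/12)*(1/163) + 25892) = √(1/1956 + 25892) = √(50644753/1956) = √24765284217/978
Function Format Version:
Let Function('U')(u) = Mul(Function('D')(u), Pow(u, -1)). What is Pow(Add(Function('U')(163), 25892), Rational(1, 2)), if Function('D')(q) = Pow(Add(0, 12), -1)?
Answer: Mul(Rational(1, 978), Pow(24765284217, Rational(1, 2))) ≈ 160.91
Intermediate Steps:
Function('D')(q) = Rational(1, 12) (Function('D')(q) = Pow(12, -1) = Rational(1, 12))
Function('U')(u) = Mul(Rational(1, 12), Pow(u, -1))
Pow(Add(Function('U')(163), 25892), Rational(1, 2)) = Pow(Add(Mul(Rational(1, 12), Pow(163, -1)), 25892), Rational(1, 2)) = Pow(Add(Mul(Rational(1, 12), Rational(1, 163)), 25892), Rational(1, 2)) = Pow(Add(Rational(1, 1956), 25892), Rational(1, 2)) = Pow(Rational(50644753, 1956), Rational(1, 2)) = Mul(Rational(1, 978), Pow(24765284217, Rational(1, 2)))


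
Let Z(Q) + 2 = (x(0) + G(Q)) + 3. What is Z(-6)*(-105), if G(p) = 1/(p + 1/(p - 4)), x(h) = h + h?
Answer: -5355/61 ≈ -87.787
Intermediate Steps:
x(h) = 2*h
G(p) = 1/(p + 1/(-4 + p))
Z(Q) = 1 + (-4 + Q)/(1 + Q² - 4*Q) (Z(Q) = -2 + ((2*0 + (-4 + Q)/(1 + Q² - 4*Q)) + 3) = -2 + ((0 + (-4 + Q)/(1 + Q² - 4*Q)) + 3) = -2 + ((-4 + Q)/(1 + Q² - 4*Q) + 3) = -2 + (3 + (-4 + Q)/(1 + Q² - 4*Q)) = 1 + (-4 + Q)/(1 + Q² - 4*Q))
Z(-6)*(-105) = ((-3 + (-6)² - 3*(-6))/(1 + (-6)² - 4*(-6)))*(-105) = ((-3 + 36 + 18)/(1 + 36 + 24))*(-105) = (51/61)*(-105) = -5355/61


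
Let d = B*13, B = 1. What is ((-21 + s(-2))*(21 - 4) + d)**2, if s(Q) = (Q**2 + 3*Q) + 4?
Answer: 96100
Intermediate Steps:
d = 13 (d = 1*13 = 13)
s(Q) = 4 + Q**2 + 3*Q
((-21 + s(-2))*(21 - 4) + d)**2 = ((-21 + (4 + (-2)**2 + 3*(-2)))*(21 - 4) + 13)**2 = ((-21 + (4 + 4 - 6))*17 + 13)**2 = ((-21 + 2)*17 + 13)**2 = (-19*17 + 13)**2 = (-323 + 13)**2 = (-310)**2 = 96100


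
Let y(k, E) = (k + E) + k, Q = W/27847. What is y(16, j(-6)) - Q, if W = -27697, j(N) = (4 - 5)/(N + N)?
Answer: 11053459/334164 ≈ 33.078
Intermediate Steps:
j(N) = -1/(2*N)
Q = -27697/27847 ≈ -0.99461
y(k, E) = E + 2*k (y(k, E) = (E + k) + k = E + 2*k)
y(16, j(-6)) - Q = (-1/2/(-6) + 2*16) - 1*(-27697/27847) = (-1/2*(-1/6) + 32) + 27697/27847 = (1/12 + 32) + 27697/27847 = 385/12 + 27697/27847 = 11053459/334164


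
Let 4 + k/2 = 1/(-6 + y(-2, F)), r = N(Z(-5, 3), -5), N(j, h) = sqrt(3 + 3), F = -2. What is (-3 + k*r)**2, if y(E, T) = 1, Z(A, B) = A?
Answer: 10809/25 + 252*sqrt(6)/5 ≈ 555.81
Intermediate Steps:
N(j, h) = sqrt(6)
r = sqrt(6) ≈ 2.4495
k = -42/5 (k = -8 + 2/(-6 + 1) = -8 + 2/(-5) = -8 + 2*(-1/5) = -8 - 2/5 = -42/5 ≈ -8.4000)
(-3 + k*r)**2 = (-3 - 42*sqrt(6)/5)**2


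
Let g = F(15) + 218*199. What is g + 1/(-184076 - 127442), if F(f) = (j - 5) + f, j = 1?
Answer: 13517700573/311518 ≈ 43393.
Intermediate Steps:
F(f) = -4 + f (F(f) = (1 - 5) + f = -4 + f)
g = 43393 (g = (-4 + 15) + 218*199 = 11 + 43382 = 43393)
g + 1/(-184076 - 127442) = 43393 + 1/(-184076 - 127442) = 43393 + 1/(-311518) = 43393 - 1/311518 = 13517700573/311518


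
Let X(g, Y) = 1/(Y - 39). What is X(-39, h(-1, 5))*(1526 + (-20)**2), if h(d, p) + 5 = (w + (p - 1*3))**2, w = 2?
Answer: -963/14 ≈ -68.786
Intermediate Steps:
h(d, p) = -5 + (-1 + p)**2 (h(d, p) = -5 + (2 + (p - 1*3))**2 = -5 + (2 + (p - 3))**2 = -5 + (2 + (-3 + p))**2 = -5 + (-1 + p)**2)
X(g, Y) = 1/(-39 + Y)
X(-39, h(-1, 5))*(1526 + (-20)**2) = (1526 + (-20)**2)/(-39 + (-5 + (-1 + 5)**2)) = (1526 + 400)/(-39 + (-5 + 4**2)) = 1926/(-39 + (-5 + 16)) = 1926/(-39 + 11) = 1926/(-28) = -1/28*1926 = -963/14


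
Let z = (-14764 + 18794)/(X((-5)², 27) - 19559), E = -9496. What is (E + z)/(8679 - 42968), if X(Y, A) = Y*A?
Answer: 89663247/323756738 ≈ 0.27695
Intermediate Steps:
X(Y, A) = A*Y
z = -2015/9442 (z = (-14764 + 18794)/(27*(-5)² - 19559) = 4030/(27*25 - 19559) = 4030/(675 - 19559) = 4030/(-18884) = 4030*(-1/18884) = -2015/9442 ≈ -0.21341)
(E + z)/(8679 - 42968) = (-9496 - 2015/9442)/(8679 - 42968) = -89663247/9442/(-34289) = -89663247/9442*(-1/34289) = 89663247/323756738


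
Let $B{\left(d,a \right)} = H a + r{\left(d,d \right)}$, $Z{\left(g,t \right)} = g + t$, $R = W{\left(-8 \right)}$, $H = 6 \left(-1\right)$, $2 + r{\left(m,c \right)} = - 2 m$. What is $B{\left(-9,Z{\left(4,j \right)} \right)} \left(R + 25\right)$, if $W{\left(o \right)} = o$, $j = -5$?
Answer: $374$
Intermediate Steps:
$r{\left(m,c \right)} = -2 - 2 m$
$H = -6$
$R = -8$
$B{\left(d,a \right)} = -2 - 6 a - 2 d$ ($B{\left(d,a \right)} = - 6 a - \left(2 + 2 d\right) = -2 - 6 a - 2 d$)
$B{\left(-9,Z{\left(4,j \right)} \right)} \left(R + 25\right) = \left(-2 - 6 \left(4 - 5\right) - -18\right) \left(-8 + 25\right) = \left(-2 - -6 + 18\right) 17 = \left(-2 + 6 + 18\right) 17 = 22 \cdot 17 = 374$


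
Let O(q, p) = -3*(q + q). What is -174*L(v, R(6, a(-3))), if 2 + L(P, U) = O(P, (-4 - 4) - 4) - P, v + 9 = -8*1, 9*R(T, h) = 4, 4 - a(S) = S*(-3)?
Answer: -20358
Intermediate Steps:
O(q, p) = -6*q
a(S) = 4 + 3*S (a(S) = 4 - S*(-3) = 4 - (-3)*S = 4 + 3*S)
R(T, h) = 4/9 (R(T, h) = (⅑)*4 = 4/9)
v = -17 (v = -9 - 8*1 = -9 - 8 = -17)
L(P, U) = -2 - 7*P (L(P, U) = -2 + (-6*P - P) = -2 - 7*P)
-174*L(v, R(6, a(-3))) = -174*(-2 - 7*(-17)) = -174*(-2 + 119) = -174*117 = -20358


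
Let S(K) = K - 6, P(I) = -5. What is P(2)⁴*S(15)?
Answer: 5625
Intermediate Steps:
S(K) = -6 + K
P(2)⁴*S(15) = (-5)⁴*(-6 + 15) = 625*9 = 5625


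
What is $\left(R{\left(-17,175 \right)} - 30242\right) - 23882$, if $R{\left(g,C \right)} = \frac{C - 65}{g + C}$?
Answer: $- \frac{4275741}{79} \approx -54123.0$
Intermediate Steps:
$R{\left(g,C \right)} = \frac{-65 + C}{C + g}$
$\left(R{\left(-17,175 \right)} - 30242\right) - 23882 = \left(\frac{-65 + 175}{175 - 17} - 30242\right) - 23882 = \left(\frac{1}{158} \cdot 110 - 30242\right) - 23882 = \left(\frac{55}{79} - 30242\right) - 23882 = - \frac{2389063}{79} - 23882 = - \frac{4275741}{79}$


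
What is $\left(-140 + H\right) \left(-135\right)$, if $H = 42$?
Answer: $13230$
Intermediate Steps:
$\left(-140 + H\right) \left(-135\right) = \left(-140 + 42\right) \left(-135\right) = \left(-98\right) \left(-135\right) = 13230$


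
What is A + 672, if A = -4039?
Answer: -3367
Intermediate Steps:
A + 672 = -4039 + 672 = -3367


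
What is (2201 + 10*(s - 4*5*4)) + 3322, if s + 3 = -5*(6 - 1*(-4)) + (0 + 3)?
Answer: 4223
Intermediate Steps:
s = -50 (s = -3 + (-5*(6 - 1*(-4)) + (0 + 3)) = -3 + (-5*(6 + 4) + 3) = -3 + (-5*10 + 3) = -3 + (-50 + 3) = -3 - 47 = -50)
(2201 + 10*(s - 4*5*4)) + 3322 = (2201 + 10*(-50 - 4*5*4)) + 3322 = (2201 + 10*(-50 - 20*4)) + 3322 = (2201 + 10*(-50 - 80)) + 3322 = (2201 + 10*(-130)) + 3322 = (2201 - 1300) + 3322 = 901 + 3322 = 4223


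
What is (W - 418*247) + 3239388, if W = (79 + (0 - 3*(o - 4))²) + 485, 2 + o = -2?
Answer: 3137282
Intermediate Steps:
o = -4 (o = -2 - 2 = -4)
W = 1140 (W = (79 + (0 - 3*(-4 - 4))²) + 485 = (79 + (0 - 3*(-8))²) + 485 = (79 + (0 + 24)²) + 485 = (79 + 24²) + 485 = (79 + 576) + 485 = 655 + 485 = 1140)
(W - 418*247) + 3239388 = (1140 - 418*247) + 3239388 = (1140 - 103246) + 3239388 = -102106 + 3239388 = 3137282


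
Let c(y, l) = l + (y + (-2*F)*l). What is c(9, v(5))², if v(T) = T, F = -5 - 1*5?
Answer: 12996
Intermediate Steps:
F = -10 (F = -5 - 5 = -10)
c(y, l) = y + 21*l (c(y, l) = l + (y + (-2*(-10))*l) = l + (y + 20*l) = y + 21*l)
c(9, v(5))² = (9 + 21*5)² = (9 + 105)² = 114² = 12996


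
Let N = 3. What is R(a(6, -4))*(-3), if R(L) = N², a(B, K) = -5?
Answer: -27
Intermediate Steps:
R(L) = 9 (R(L) = 3² = 9)
R(a(6, -4))*(-3) = 9*(-3) = -27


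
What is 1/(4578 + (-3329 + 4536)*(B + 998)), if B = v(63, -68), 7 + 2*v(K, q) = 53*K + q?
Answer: 1/3178988 ≈ 3.1457e-7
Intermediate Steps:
v(K, q) = -7/2 + q/2 + 53*K/2 (v(K, q) = -7/2 + (53*K + q)/2 = -7/2 + (q + 53*K)/2 = -7/2 + (q/2 + 53*K/2) = -7/2 + q/2 + 53*K/2)
B = 1632 (B = -7/2 + (½)*(-68) + (53/2)*63 = -7/2 - 34 + 3339/2 = 1632)
1/(4578 + (-3329 + 4536)*(B + 998)) = 1/(4578 + (-3329 + 4536)*(1632 + 998)) = 1/(4578 + 1207*2630) = 1/(4578 + 3174410) = 1/3178988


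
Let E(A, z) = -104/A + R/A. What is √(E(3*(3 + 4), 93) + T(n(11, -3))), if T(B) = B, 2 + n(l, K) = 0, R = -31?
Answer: I*√413/7 ≈ 2.9032*I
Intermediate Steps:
n(l, K) = -2 (n(l, K) = -2 + 0 = -2)
E(A, z) = -135/A (E(A, z) = -104/A - 31/A = -135/A)
√(E(3*(3 + 4), 93) + T(n(11, -3))) = √(-135*1/(3*(3 + 4)) - 2) = √(-135/(3*7) - 2) = √(-135/21 - 2) = √(-135*1/21 - 2) = √(-45/7 - 2) = √(-59/7) = I*√413/7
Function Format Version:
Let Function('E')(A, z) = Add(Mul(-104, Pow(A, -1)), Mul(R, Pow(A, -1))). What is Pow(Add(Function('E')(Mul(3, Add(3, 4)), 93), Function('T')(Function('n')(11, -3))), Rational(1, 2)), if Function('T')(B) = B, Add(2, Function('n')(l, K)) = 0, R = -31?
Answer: Mul(Rational(1, 7), I, Pow(413, Rational(1, 2))) ≈ Mul(2.9032, I)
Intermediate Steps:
Function('n')(l, K) = -2 (Function('n')(l, K) = Add(-2, 0) = -2)
Function('E')(A, z) = Mul(-135, Pow(A, -1)) (Function('E')(A, z) = Add(Mul(-104, Pow(A, -1)), Mul(-31, Pow(A, -1))) = Mul(-135, Pow(A, -1)))
Pow(Add(Function('E')(Mul(3, Add(3, 4)), 93), Function('T')(Function('n')(11, -3))), Rational(1, 2)) = Pow(Add(Mul(-135, Pow(Mul(3, Add(3, 4)), -1)), -2), Rational(1, 2)) = Pow(Add(Mul(-135, Pow(Mul(3, 7), -1)), -2), Rational(1, 2)) = Pow(Add(Mul(-135, Pow(21, -1)), -2), Rational(1, 2)) = Pow(Add(Mul(-135, Rational(1, 21)), -2), Rational(1, 2)) = Pow(Add(Rational(-45, 7), -2), Rational(1, 2)) = Pow(Rational(-59, 7), Rational(1, 2)) = Mul(Rational(1, 7), I, Pow(413, Rational(1, 2)))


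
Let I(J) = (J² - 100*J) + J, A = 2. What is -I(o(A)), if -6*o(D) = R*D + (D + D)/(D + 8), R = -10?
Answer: 70364/225 ≈ 312.73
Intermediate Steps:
o(D) = 5*D/3 - D/(3*(8 + D)) (o(D) = -(-10*D + (D + D)/(D + 8))/6 = -(-10*D + (2*D)/(8 + D))/6 = -(-10*D + 2*D/(8 + D))/6 = 5*D/3 - D/(3*(8 + D)))
I(J) = J² - 99*J
-I(o(A)) = -(⅓)*2*(39 + 5*2)/(8 + 2)*(-99 + (⅓)*2*(39 + 5*2)/(8 + 2)) = -(⅓)*2*(39 + 10)/10*(-99 + (⅓)*2*(39 + 10)/10) = -(⅓)*2*(⅒)*49*(-99 + (⅓)*2*(⅒)*49) = -49*(-99 + 49/15)/15 = -49*(-1436)/(15*15) = -1*(-70364/225) = 70364/225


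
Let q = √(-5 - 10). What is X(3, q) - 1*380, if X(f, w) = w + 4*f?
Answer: -368 + I*√15 ≈ -368.0 + 3.873*I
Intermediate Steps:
q = I*√15 (q = √(-15) = I*√15 ≈ 3.873*I)
X(3, q) - 1*380 = (I*√15 + 4*3) - 1*380 = (I*√15 + 12) - 380 = (12 + I*√15) - 380 = -368 + I*√15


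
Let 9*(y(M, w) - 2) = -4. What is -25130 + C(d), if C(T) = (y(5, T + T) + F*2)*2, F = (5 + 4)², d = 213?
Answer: -223226/9 ≈ -24803.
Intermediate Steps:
y(M, w) = 14/9 (y(M, w) = 2 + (⅑)*(-4) = 2 - 4/9 = 14/9)
F = 81 (F = 9² = 81)
C(T) = 2944/9 (C(T) = (14/9 + 81*2)*2 = (14/9 + 162)*2 = (1472/9)*2 = 2944/9)
-25130 + C(d) = -25130 + 2944/9 = -223226/9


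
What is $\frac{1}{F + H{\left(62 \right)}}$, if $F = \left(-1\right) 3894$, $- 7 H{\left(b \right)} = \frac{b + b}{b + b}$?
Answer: $- \frac{7}{27259} \approx -0.0002568$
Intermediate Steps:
$H{\left(b \right)} = - \frac{1}{7}$ ($H{\left(b \right)} = - \frac{\left(b + b\right) \frac{1}{b + b}}{7} = - \frac{2 b \frac{1}{2 b}}{7} = \left(- \frac{1}{7}\right) 1 = - \frac{1}{7}$)
$F = -3894$
$\frac{1}{F + H{\left(62 \right)}} = \frac{1}{-3894 - \frac{1}{7}} = \frac{1}{- \frac{27259}{7}} = - \frac{7}{27259}$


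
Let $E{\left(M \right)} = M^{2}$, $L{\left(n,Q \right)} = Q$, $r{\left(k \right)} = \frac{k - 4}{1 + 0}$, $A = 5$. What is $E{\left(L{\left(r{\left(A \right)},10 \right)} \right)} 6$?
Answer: $600$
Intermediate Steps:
$r{\left(k \right)} = -4 + k$ ($r{\left(k \right)} = \frac{-4 + k}{1} = \left(-4 + k\right) 1 = -4 + k$)
$E{\left(L{\left(r{\left(A \right)},10 \right)} \right)} 6 = 10^{2} \cdot 6 = 100 \cdot 6 = 600$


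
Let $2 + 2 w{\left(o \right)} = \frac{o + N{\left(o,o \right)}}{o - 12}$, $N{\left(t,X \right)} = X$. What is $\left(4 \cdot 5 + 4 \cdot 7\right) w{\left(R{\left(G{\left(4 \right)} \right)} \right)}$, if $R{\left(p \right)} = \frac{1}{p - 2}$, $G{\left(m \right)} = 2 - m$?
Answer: $- \frac{2304}{49} \approx -47.02$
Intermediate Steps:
$R{\left(p \right)} = \frac{1}{-2 + p}$
$w{\left(o \right)} = -1 + \frac{o}{-12 + o}$ ($w{\left(o \right)} = -1 + \frac{\left(o + o\right) \frac{1}{o - 12}}{2} = -1 + \frac{2 o \frac{1}{-12 + o}}{2} = -1 + \frac{o}{-12 + o}$)
$\left(4 \cdot 5 + 4 \cdot 7\right) w{\left(R{\left(G{\left(4 \right)} \right)} \right)} = \left(4 \cdot 5 + 4 \cdot 7\right) \frac{12}{-12 + \frac{1}{-2 + \left(2 - 4\right)}} = \left(20 + 28\right) \frac{12}{-12 + \frac{1}{-2 + \left(2 - 4\right)}} = 48 \frac{12}{-12 + \frac{1}{-2 - 2}} = 48 \frac{12}{-12 + \frac{1}{-4}} = 48 \frac{12}{-12 - \frac{1}{4}} = 48 \frac{12}{- \frac{49}{4}} = 48 \cdot 12 \left(- \frac{4}{49}\right) = 48 \left(- \frac{48}{49}\right) = - \frac{2304}{49}$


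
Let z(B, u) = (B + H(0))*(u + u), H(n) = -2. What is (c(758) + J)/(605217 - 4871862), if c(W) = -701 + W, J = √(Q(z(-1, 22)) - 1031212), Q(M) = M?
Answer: -19/1422215 - 4*I*√64459/4266645 ≈ -1.3359e-5 - 0.00023802*I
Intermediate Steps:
z(B, u) = 2*u*(-2 + B) (z(B, u) = (B - 2)*(u + u) = (-2 + B)*(2*u) = 2*u*(-2 + B))
J = 4*I*√64459 (J = √(2*22*(-2 - 1) - 1031212) = √(2*22*(-3) - 1031212) = √(-132 - 1031212) = √(-1031344) = 4*I*√64459 ≈ 1015.6*I)
(c(758) + J)/(605217 - 4871862) = ((-701 + 758) + 4*I*√64459)/(605217 - 4871862) = (57 + 4*I*√64459)/(-4266645) = (57 + 4*I*√64459)*(-1/4266645) = -19/1422215 - 4*I*√64459/4266645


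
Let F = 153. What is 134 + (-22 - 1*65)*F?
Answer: -13177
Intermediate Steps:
134 + (-22 - 1*65)*F = 134 + (-22 - 1*65)*153 = 134 + (-22 - 65)*153 = 134 - 87*153 = 134 - 13311 = -13177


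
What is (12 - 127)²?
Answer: 13225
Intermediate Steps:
(12 - 127)² = (-115)² = 13225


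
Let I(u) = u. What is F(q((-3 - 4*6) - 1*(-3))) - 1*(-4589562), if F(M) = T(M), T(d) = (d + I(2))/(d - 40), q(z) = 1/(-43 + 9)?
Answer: 6246393815/1361 ≈ 4.5896e+6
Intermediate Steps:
q(z) = -1/34 (q(z) = 1/(-34) = -1/34)
T(d) = (2 + d)/(-40 + d) (T(d) = (d + 2)/(d - 40) = (2 + d)/(-40 + d))
F(M) = (2 + M)/(-40 + M)
F(q((-3 - 4*6) - 1*(-3))) - 1*(-4589562) = (2 - 1/34)/(-40 - 1/34) - 1*(-4589562) = (67/34)/(-1361/34) + 4589562 = -34/1361*67/34 + 4589562 = -67/1361 + 4589562 = 6246393815/1361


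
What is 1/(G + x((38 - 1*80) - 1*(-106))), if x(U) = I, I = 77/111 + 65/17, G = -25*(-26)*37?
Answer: 1887/45390874 ≈ 4.1572e-5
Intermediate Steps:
G = 24050 (G = 650*37 = 24050)
I = 8524/1887 (I = 77*(1/111) + 65*(1/17) = 77/111 + 65/17 = 8524/1887 ≈ 4.5172)
x(U) = 8524/1887
1/(G + x((38 - 1*80) - 1*(-106))) = 1/(24050 + 8524/1887) = 1/(45390874/1887) = 1887/45390874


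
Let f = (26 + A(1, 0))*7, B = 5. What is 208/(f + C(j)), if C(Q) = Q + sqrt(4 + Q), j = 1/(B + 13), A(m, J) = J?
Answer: 943776/825955 - 864*sqrt(146)/825955 ≈ 1.1300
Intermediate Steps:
j = 1/18 (j = 1/(5 + 13) = 1/18 ≈ 0.055556)
f = 182 (f = (26 + 0)*7 = 26*7 = 182)
208/(f + C(j)) = 208/(182 + (1/18 + sqrt(4 + 1/18))) = 208/(182 + (1/18 + sqrt(73/18))) = 208/(182 + (1/18 + sqrt(146)/6)) = 208/(3277/18 + sqrt(146)/6)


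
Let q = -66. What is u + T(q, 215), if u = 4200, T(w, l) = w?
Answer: 4134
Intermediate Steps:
u + T(q, 215) = 4200 - 66 = 4134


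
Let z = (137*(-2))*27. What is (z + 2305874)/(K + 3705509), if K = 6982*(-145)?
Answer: 2298476/2693119 ≈ 0.85346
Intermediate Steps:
K = -1012390
z = -7398 (z = -274*27 = -7398)
(z + 2305874)/(K + 3705509) = (-7398 + 2305874)/(-1012390 + 3705509) = 2298476/2693119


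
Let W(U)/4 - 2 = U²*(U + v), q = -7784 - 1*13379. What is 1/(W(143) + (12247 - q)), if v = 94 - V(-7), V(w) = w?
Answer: 1/19991642 ≈ 5.0021e-8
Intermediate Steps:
v = 101 (v = 94 - 1*(-7) = 94 + 7 = 101)
q = -21163 (q = -7784 - 13379 = -21163)
W(U) = 8 + 4*U²*(101 + U) (W(U) = 8 + 4*(U²*(U + 101)) = 8 + 4*(U²*(101 + U)) = 8 + 4*U²*(101 + U))
1/(W(143) + (12247 - q)) = 1/((8 + 4*143³ + 404*143²) + (12247 - 1*(-21163))) = 1/((8 + 4*2924207 + 404*20449) + (12247 + 21163)) = 1/((8 + 11696828 + 8261396) + 33410) = 1/(19958232 + 33410) = 1/19991642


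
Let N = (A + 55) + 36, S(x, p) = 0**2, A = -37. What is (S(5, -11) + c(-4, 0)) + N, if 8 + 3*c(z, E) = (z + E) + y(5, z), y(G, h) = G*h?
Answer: 130/3 ≈ 43.333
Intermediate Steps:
S(x, p) = 0
c(z, E) = -8/3 + 2*z + E/3 (c(z, E) = -8/3 + ((z + E) + 5*z)/3 = -8/3 + ((E + z) + 5*z)/3 = -8/3 + (E + 6*z)/3 = -8/3 + (2*z + E/3) = -8/3 + 2*z + E/3)
N = 54 (N = (-37 + 55) + 36 = 18 + 36 = 54)
(S(5, -11) + c(-4, 0)) + N = (0 + (-8/3 + 2*(-4) + (1/3)*0)) + 54 = (0 + (-8/3 - 8 + 0)) + 54 = (0 - 32/3) + 54 = -32/3 + 54 = 130/3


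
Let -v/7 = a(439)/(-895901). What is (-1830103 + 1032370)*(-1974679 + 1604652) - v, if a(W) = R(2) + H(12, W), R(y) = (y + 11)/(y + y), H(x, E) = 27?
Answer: 1057818079298421917/3583604 ≈ 2.9518e+11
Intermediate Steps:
R(y) = (11 + y)/(2*y) (R(y) = (11 + y)/((2*y)) = (11 + y)*(1/(2*y)) = (11 + y)/(2*y))
a(W) = 121/4 (a(W) = (½)*(11 + 2)/2 + 27 = (½)*(½)*13 + 27 = 13/4 + 27 = 121/4)
v = 847/3583604 (v = -847/(4*(-895901)) = -847*(-1)/(4*895901) = -7*(-121/3583604) = 847/3583604 ≈ 0.00023635)
(-1830103 + 1032370)*(-1974679 + 1604652) - v = (-1830103 + 1032370)*(-1974679 + 1604652) - 1*847/3583604 = -797733*(-370027) - 847/3583604 = 295182748791 - 847/3583604 = 1057818079298421917/3583604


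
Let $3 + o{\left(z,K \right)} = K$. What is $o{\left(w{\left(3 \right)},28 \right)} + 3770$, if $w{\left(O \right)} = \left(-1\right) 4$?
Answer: $3795$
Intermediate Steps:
$w{\left(O \right)} = -4$
$o{\left(z,K \right)} = -3 + K$
$o{\left(w{\left(3 \right)},28 \right)} + 3770 = \left(-3 + 28\right) + 3770 = 25 + 3770 = 3795$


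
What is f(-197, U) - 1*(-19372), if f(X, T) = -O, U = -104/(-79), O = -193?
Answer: 19565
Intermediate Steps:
U = 104/79 (U = -104*(-1/79) = 104/79 ≈ 1.3165)
f(X, T) = 193 (f(X, T) = -1*(-193) = 193)
f(-197, U) - 1*(-19372) = 193 - 1*(-19372) = 193 + 19372 = 19565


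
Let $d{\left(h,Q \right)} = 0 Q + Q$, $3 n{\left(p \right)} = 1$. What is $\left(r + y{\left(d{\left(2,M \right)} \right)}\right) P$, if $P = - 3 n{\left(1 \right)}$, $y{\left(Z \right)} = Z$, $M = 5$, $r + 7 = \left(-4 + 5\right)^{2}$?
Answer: $1$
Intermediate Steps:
$n{\left(p \right)} = \frac{1}{3}$ ($n{\left(p \right)} = \frac{1}{3} \cdot 1 = \frac{1}{3}$)
$r = -6$ ($r = -7 + \left(-4 + 5\right)^{2} = -7 + 1^{2} = -7 + 1 = -6$)
$d{\left(h,Q \right)} = Q$ ($d{\left(h,Q \right)} = 0 + Q = Q$)
$P = -1$ ($P = \left(-3\right) \frac{1}{3} = -1$)
$\left(r + y{\left(d{\left(2,M \right)} \right)}\right) P = \left(-6 + 5\right) \left(-1\right) = \left(-1\right) \left(-1\right) = 1$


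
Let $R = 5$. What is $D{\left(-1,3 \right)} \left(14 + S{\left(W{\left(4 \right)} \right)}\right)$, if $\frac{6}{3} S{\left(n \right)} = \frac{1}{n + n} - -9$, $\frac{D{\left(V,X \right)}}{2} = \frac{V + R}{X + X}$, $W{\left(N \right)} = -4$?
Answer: $\frac{295}{12} \approx 24.583$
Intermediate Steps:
$D{\left(V,X \right)} = \frac{5 + V}{X}$ ($D{\left(V,X \right)} = 2 \frac{V + 5}{X + X} = 2 \frac{5 + V}{2 X} = \frac{5 + V}{X}$)
$S{\left(n \right)} = \frac{9}{2} + \frac{1}{4 n}$ ($S{\left(n \right)} = \frac{\frac{1}{n + n} - -9}{2} = \frac{\frac{1}{2 n} + 9}{2} = \frac{9 + \frac{1}{2 n}}{2} = \frac{9}{2} + \frac{1}{4 n}$)
$D{\left(-1,3 \right)} \left(14 + S{\left(W{\left(4 \right)} \right)}\right) = \frac{5 - 1}{3} \left(14 + \frac{1 + 18 \left(-4\right)}{4 \left(-4\right)}\right) = \frac{1}{3} \cdot 4 \left(14 + \frac{1}{4} \left(- \frac{1}{4}\right) \left(1 - 72\right)\right) = \frac{4 \left(14 + \frac{1}{4} \left(- \frac{1}{4}\right) \left(-71\right)\right)}{3} = \frac{4 \left(14 + \frac{71}{16}\right)}{3} = \frac{4}{3} \cdot \frac{295}{16} = \frac{295}{12}$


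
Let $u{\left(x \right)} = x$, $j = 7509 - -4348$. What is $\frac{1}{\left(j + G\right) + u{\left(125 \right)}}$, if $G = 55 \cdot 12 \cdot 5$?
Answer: $\frac{1}{15282} \approx 6.5436 \cdot 10^{-5}$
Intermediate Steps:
$j = 11857$ ($j = 7509 + 4348 = 11857$)
$G = 3300$ ($G = 55 \cdot 60 = 3300$)
$\frac{1}{\left(j + G\right) + u{\left(125 \right)}} = \frac{1}{\left(11857 + 3300\right) + 125} = \frac{1}{15157 + 125} = \frac{1}{15282}$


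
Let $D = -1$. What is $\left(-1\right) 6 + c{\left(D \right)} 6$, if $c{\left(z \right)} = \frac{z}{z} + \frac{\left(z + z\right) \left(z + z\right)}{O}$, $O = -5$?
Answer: $- \frac{24}{5} \approx -4.8$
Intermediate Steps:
$c{\left(z \right)} = 1 - \frac{4 z^{2}}{5}$ ($c{\left(z \right)} = \frac{z}{z} + \frac{\left(z + z\right) \left(z + z\right)}{-5} = 1 + 2 z 2 z \left(- \frac{1}{5}\right) = 1 + 4 z^{2} \left(- \frac{1}{5}\right) = 1 - \frac{4 z^{2}}{5}$)
$\left(-1\right) 6 + c{\left(D \right)} 6 = \left(-1\right) 6 + \left(1 - \frac{4 \left(-1\right)^{2}}{5}\right) 6 = -6 + \left(1 - \frac{4}{5}\right) 6 = -6 + \frac{1}{5} \cdot 6 = -6 + \frac{6}{5} = - \frac{24}{5}$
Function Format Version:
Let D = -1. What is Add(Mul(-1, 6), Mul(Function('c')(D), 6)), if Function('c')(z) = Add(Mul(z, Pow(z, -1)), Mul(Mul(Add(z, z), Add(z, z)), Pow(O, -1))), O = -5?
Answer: Rational(-24, 5) ≈ -4.8000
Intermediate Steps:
Function('c')(z) = Add(1, Mul(Rational(-4, 5), Pow(z, 2))) (Function('c')(z) = Add(Mul(z, Pow(z, -1)), Mul(Mul(Add(z, z), Add(z, z)), Pow(-5, -1))) = Add(1, Mul(Mul(Mul(2, z), Mul(2, z)), Rational(-1, 5))) = Add(1, Mul(Mul(4, Pow(z, 2)), Rational(-1, 5))) = Add(1, Mul(Rational(-4, 5), Pow(z, 2))))
Add(Mul(-1, 6), Mul(Function('c')(D), 6)) = Add(Mul(-1, 6), Mul(Add(1, Mul(Rational(-4, 5), Pow(-1, 2))), 6)) = Add(-6, Mul(Add(1, Mul(Rational(-4, 5), 1)), 6)) = Add(-6, Mul(Add(1, Rational(-4, 5)), 6)) = Add(-6, Mul(Rational(1, 5), 6)) = Add(-6, Rational(6, 5)) = Rational(-24, 5)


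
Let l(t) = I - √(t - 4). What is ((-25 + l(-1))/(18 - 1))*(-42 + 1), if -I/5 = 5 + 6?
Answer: 3280/17 + 41*I*√5/17 ≈ 192.94 + 5.3929*I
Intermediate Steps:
I = -55 (I = -5*(5 + 6) = -5*11 = -55)
l(t) = -55 - √(-4 + t) (l(t) = -55 - √(t - 4) = -55 - √(-4 + t))
((-25 + l(-1))/(18 - 1))*(-42 + 1) = ((-25 + (-55 - √(-4 - 1)))/(18 - 1))*(-42 + 1) = ((-25 + (-55 - √(-5)))/17)*(-41) = ((-25 + (-55 - I*√5))*(1/17))*(-41) = ((-80 - I*√5)*(1/17))*(-41) = (-80/17 - I*√5/17)*(-41) = 3280/17 + 41*I*√5/17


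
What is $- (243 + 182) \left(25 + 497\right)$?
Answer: $-221850$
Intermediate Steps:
$- (243 + 182) \left(25 + 497\right) = \left(-1\right) 425 \cdot 522 = \left(-425\right) 522 = -221850$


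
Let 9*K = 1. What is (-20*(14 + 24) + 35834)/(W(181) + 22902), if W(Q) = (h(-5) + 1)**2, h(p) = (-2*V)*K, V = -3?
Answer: 315666/206143 ≈ 1.5313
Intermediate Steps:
K = 1/9 (K = (1/9)*1 = 1/9 ≈ 0.11111)
h(p) = 2/3 (h(p) = -2*(-3)*(1/9) = 6*(1/9) = 2/3)
W(Q) = 25/9 (W(Q) = (2/3 + 1)**2 = (5/3)**2 = 25/9)
(-20*(14 + 24) + 35834)/(W(181) + 22902) = (-20*(14 + 24) + 35834)/(25/9 + 22902) = (-20*38 + 35834)/(206143/9) = (-760 + 35834)*(9/206143) = 35074*(9/206143) = 315666/206143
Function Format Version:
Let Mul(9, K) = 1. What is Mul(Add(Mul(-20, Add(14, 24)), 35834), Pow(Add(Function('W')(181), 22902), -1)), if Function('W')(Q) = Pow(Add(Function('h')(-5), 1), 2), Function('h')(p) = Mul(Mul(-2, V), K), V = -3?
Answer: Rational(315666, 206143) ≈ 1.5313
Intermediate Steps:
K = Rational(1, 9) (K = Mul(Rational(1, 9), 1) = Rational(1, 9) ≈ 0.11111)
Function('h')(p) = Rational(2, 3) (Function('h')(p) = Mul(Mul(-2, -3), Rational(1, 9)) = Mul(6, Rational(1, 9)) = Rational(2, 3))
Function('W')(Q) = Rational(25, 9) (Function('W')(Q) = Pow(Add(Rational(2, 3), 1), 2) = Pow(Rational(5, 3), 2) = Rational(25, 9))
Mul(Add(Mul(-20, Add(14, 24)), 35834), Pow(Add(Function('W')(181), 22902), -1)) = Mul(Add(Mul(-20, Add(14, 24)), 35834), Pow(Add(Rational(25, 9), 22902), -1)) = Mul(Add(Mul(-20, 38), 35834), Pow(Rational(206143, 9), -1)) = Mul(Add(-760, 35834), Rational(9, 206143)) = Mul(35074, Rational(9, 206143)) = Rational(315666, 206143)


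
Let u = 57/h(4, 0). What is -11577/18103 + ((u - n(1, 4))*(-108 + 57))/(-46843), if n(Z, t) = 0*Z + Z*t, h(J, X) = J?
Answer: -2131352271/3391995316 ≈ -0.62835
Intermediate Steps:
n(Z, t) = Z*t (n(Z, t) = 0 + Z*t = Z*t)
u = 57/4 ≈ 14.250
-11577/18103 + ((u - n(1, 4))*(-108 + 57))/(-46843) = -11577/18103 + ((57/4 - 4)*(-108 + 57))/(-46843) = -11577*1/18103 + ((57/4 - 1*4)*(-51))*(-1/46843) = -11577/18103 + ((57/4 - 4)*(-51))*(-1/46843) = -11577/18103 + ((41/4)*(-51))*(-1/46843) = -11577/18103 - 2091/4*(-1/46843) = -11577/18103 + 2091/187372 = -2131352271/3391995316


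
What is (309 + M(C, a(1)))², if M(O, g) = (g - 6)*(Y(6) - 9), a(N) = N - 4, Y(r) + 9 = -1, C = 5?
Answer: 230400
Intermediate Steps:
Y(r) = -10 (Y(r) = -9 - 1 = -10)
a(N) = -4 + N
M(O, g) = 114 - 19*g (M(O, g) = (g - 6)*(-10 - 9) = (-6 + g)*(-19) = 114 - 19*g)
(309 + M(C, a(1)))² = (309 + (114 - 19*(-4 + 1)))² = (309 + (114 - 19*(-3)))² = (309 + (114 + 57))² = (309 + 171)² = 480² = 230400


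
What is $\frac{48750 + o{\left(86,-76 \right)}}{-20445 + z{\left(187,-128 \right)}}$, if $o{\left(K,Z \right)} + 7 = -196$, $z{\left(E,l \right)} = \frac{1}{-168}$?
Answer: $- \frac{8155896}{3434761} \approx -2.3745$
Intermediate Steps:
$z{\left(E,l \right)} = - \frac{1}{168}$
$o{\left(K,Z \right)} = -203$ ($o{\left(K,Z \right)} = -7 - 196 = -203$)
$\frac{48750 + o{\left(86,-76 \right)}}{-20445 + z{\left(187,-128 \right)}} = \frac{48750 - 203}{-20445 - \frac{1}{168}} = \frac{48547}{- \frac{3434761}{168}} = 48547 \left(- \frac{168}{3434761}\right) = - \frac{8155896}{3434761}$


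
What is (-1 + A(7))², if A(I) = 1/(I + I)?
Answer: 169/196 ≈ 0.86224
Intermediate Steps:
A(I) = 1/(2*I)
(-1 + A(7))² = (-1 + (½)/7)² = (-1 + (½)*(⅐))² = (-1 + 1/14)² = (-13/14)² = 169/196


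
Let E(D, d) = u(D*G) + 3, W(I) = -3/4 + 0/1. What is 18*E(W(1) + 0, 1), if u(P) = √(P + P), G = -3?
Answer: 54 + 27*√2 ≈ 92.184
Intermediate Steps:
W(I) = -¾ (W(I) = -3*¼ + 0*1 = -¾ + 0 = -¾)
u(P) = √2*√P (u(P) = √(2*P) = √2*√P)
E(D, d) = 3 + √6*√(-D) (E(D, d) = √2*√(D*(-3)) + 3 = √2*√(-3*D) + 3 = √2*(√3*√(-D)) + 3 = √6*√(-D) + 3 = 3 + √6*√(-D))
18*E(W(1) + 0, 1) = 18*(3 + √6*√(-(-¾ + 0))) = 18*(3 + √6*√(-1*(-¾))) = 18*(3 + √6*√(¾)) = 18*(3 + √6*(√3/2)) = 18*(3 + 3*√2/2) = 54 + 27*√2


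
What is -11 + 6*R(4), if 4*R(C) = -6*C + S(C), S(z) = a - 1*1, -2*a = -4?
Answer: -91/2 ≈ -45.500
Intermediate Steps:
a = 2 (a = -½*(-4) = 2)
S(z) = 1 (S(z) = 2 - 1*1 = 2 - 1 = 1)
R(C) = ¼ - 3*C/2 (R(C) = (-6*C + 1)/4 = (1 - 6*C)/4 = ¼ - 3*C/2)
-11 + 6*R(4) = -11 + 6*(¼ - 3/2*4) = -11 + 6*(¼ - 6) = -11 + 6*(-23/4) = -11 - 69/2 = -91/2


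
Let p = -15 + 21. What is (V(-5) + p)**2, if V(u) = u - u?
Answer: 36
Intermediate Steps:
p = 6
V(u) = 0
(V(-5) + p)**2 = (0 + 6)**2 = 6**2 = 36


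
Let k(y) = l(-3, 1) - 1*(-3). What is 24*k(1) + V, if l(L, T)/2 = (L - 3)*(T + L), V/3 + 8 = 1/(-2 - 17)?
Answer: 11853/19 ≈ 623.84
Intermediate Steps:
V = -459/19 (V = -24 + 3/(-2 - 17) = -24 + 3/(-19) = -24 + 3*(-1/19) = -24 - 3/19 = -459/19 ≈ -24.158)
l(L, T) = 2*(-3 + L)*(L + T) (l(L, T) = 2*((L - 3)*(T + L)) = 2*((-3 + L)*(L + T)) = 2*(-3 + L)*(L + T))
k(y) = 27 (k(y) = (-6*(-3) - 6*1 + 2*(-3)² + 2*(-3)*1) - 1*(-3) = (18 - 6 + 2*9 - 6) + 3 = (18 - 6 + 18 - 6) + 3 = 24 + 3 = 27)
24*k(1) + V = 24*27 - 459/19 = 648 - 459/19 = 11853/19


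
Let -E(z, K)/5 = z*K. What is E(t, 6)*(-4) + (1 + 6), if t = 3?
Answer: 367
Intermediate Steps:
E(z, K) = -5*K*z (E(z, K) = -5*z*K = -5*K*z)
E(t, 6)*(-4) + (1 + 6) = -5*6*3*(-4) + (1 + 6) = -90*(-4) + 7 = 360 + 7 = 367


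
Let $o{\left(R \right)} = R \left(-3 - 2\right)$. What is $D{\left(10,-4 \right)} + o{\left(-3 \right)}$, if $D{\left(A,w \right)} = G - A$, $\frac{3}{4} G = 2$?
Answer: $\frac{23}{3} \approx 7.6667$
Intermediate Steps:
$o{\left(R \right)} = - 5 R$ ($o{\left(R \right)} = R \left(-5\right) = - 5 R$)
$G = \frac{8}{3}$ ($G = \frac{4}{3} \cdot 2 = \frac{8}{3} \approx 2.6667$)
$D{\left(A,w \right)} = \frac{8}{3} - A$
$D{\left(10,-4 \right)} + o{\left(-3 \right)} = \left(\frac{8}{3} - 10\right) - -15 = \left(\frac{8}{3} - 10\right) + 15 = - \frac{22}{3} + 15 = \frac{23}{3}$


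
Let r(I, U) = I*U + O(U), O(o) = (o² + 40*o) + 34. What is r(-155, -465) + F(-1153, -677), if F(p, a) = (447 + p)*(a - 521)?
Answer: 1115522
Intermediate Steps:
O(o) = 34 + o² + 40*o
F(p, a) = (-521 + a)*(447 + p) (F(p, a) = (447 + p)*(-521 + a) = (-521 + a)*(447 + p))
r(I, U) = 34 + U² + 40*U + I*U (r(I, U) = I*U + (34 + U² + 40*U) = 34 + U² + 40*U + I*U)
r(-155, -465) + F(-1153, -677) = (34 + (-465)² + 40*(-465) - 155*(-465)) + (-232887 - 521*(-1153) + 447*(-677) - 677*(-1153)) = (34 + 216225 - 18600 + 72075) + (-232887 + 600713 - 302619 + 780581) = 269734 + 845788 = 1115522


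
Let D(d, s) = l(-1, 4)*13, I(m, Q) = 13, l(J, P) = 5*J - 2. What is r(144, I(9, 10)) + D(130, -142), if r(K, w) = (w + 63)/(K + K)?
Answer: -6533/72 ≈ -90.736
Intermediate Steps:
l(J, P) = -2 + 5*J
r(K, w) = (63 + w)/(2*K) (r(K, w) = (63 + w)/((2*K)) = (63 + w)*(1/(2*K)) = (63 + w)/(2*K))
D(d, s) = -91 (D(d, s) = (-2 + 5*(-1))*13 = (-2 - 5)*13 = -7*13 = -91)
r(144, I(9, 10)) + D(130, -142) = (½)*(63 + 13)/144 - 91 = (½)*(1/144)*76 - 91 = 19/72 - 91 = -6533/72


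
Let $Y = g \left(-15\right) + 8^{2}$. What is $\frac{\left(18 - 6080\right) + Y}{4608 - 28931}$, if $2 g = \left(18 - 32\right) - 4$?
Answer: $\frac{451}{1871} \approx 0.24105$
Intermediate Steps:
$g = -9$ ($g = \frac{\left(18 - 32\right) - 4}{2} = \frac{-14 - 4}{2} = \frac{1}{2} \left(-18\right) = -9$)
$Y = 199$ ($Y = \left(-9\right) \left(-15\right) + 8^{2} = 135 + 64 = 199$)
$\frac{\left(18 - 6080\right) + Y}{4608 - 28931} = \frac{\left(18 - 6080\right) + 199}{4608 - 28931} = \frac{\left(18 - 6080\right) + 199}{-24323} = \left(-6062 + 199\right) \left(- \frac{1}{24323}\right) = \left(-5863\right) \left(- \frac{1}{24323}\right) = \frac{451}{1871}$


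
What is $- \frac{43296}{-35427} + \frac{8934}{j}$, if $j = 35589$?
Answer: $\frac{206374018}{140090167} \approx 1.4732$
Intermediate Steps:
$- \frac{43296}{-35427} + \frac{8934}{j} = - \frac{43296}{-35427} + \frac{8934}{35589} = \left(-43296\right) \left(- \frac{1}{35427}\right) + 8934 \cdot \frac{1}{35589} = \frac{14432}{11809} + \frac{2978}{11863} = \frac{206374018}{140090167}$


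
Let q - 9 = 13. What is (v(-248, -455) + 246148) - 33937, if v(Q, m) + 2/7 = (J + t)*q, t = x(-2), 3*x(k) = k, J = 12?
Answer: 4461661/21 ≈ 2.1246e+5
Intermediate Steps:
q = 22 (q = 9 + 13 = 22)
x(k) = k/3
t = -⅔ (t = (⅓)*(-2) = -⅔ ≈ -0.66667)
v(Q, m) = 5230/21 (v(Q, m) = -2/7 + (12 - ⅔)*22 = -2/7 + (34/3)*22 = -2/7 + 748/3 = 5230/21)
(v(-248, -455) + 246148) - 33937 = (5230/21 + 246148) - 33937 = 5174338/21 - 33937 = 4461661/21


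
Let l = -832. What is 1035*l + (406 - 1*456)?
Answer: -861170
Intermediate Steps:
1035*l + (406 - 1*456) = 1035*(-832) + (406 - 1*456) = -861120 + (406 - 456) = -861120 - 50 = -861170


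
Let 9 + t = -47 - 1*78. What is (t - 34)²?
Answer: 28224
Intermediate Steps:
t = -134 (t = -9 + (-47 - 1*78) = -9 + (-47 - 78) = -9 - 125 = -134)
(t - 34)² = (-134 - 34)² = (-168)² = 28224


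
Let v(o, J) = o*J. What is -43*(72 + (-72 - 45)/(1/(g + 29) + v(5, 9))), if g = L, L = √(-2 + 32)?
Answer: -2454407406/822443 + 5031*√30/1644886 ≈ -2984.3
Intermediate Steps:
v(o, J) = J*o
L = √30 ≈ 5.4772
g = √30 ≈ 5.4772
-43*(72 + (-72 - 45)/(1/(g + 29) + v(5, 9))) = -43*(72 + (-72 - 45)/(1/(√30 + 29) + 9*5)) = -43*(72 - 117/(1/(29 + √30) + 45)) = -43*(72 - 117/(45 + 1/(29 + √30))) = -3096 + 5031/(45 + 1/(29 + √30))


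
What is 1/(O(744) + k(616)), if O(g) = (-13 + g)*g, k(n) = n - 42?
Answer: 1/544438 ≈ 1.8368e-6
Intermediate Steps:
k(n) = -42 + n
O(g) = g*(-13 + g)
1/(O(744) + k(616)) = 1/(744*(-13 + 744) + (-42 + 616)) = 1/(744*731 + 574) = 1/(543864 + 574) = 1/544438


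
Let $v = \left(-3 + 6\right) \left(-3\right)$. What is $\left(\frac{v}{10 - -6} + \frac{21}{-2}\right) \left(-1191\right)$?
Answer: $\frac{210807}{16} \approx 13175.0$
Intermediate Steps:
$v = -9$ ($v = 3 \left(-3\right) = -9$)
$\left(\frac{v}{10 - -6} + \frac{21}{-2}\right) \left(-1191\right) = \left(- \frac{9}{10 - -6} + \frac{21}{-2}\right) \left(-1191\right) = \left(- \frac{9}{10 + 6} + 21 \left(- \frac{1}{2}\right)\right) \left(-1191\right) = \left(- \frac{9}{16} - \frac{21}{2}\right) \left(-1191\right) = \left(- \frac{177}{16}\right) \left(-1191\right) = \frac{210807}{16}$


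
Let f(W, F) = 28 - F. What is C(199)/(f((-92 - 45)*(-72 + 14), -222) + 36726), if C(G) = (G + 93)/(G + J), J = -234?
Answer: -73/323540 ≈ -0.00022563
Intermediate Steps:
C(G) = (93 + G)/(-234 + G) (C(G) = (G + 93)/(G - 234) = (93 + G)/(-234 + G))
C(199)/(f((-92 - 45)*(-72 + 14), -222) + 36726) = ((93 + 199)/(-234 + 199))/((28 - 1*(-222)) + 36726) = (292/(-35))/((28 + 222) + 36726) = (-1/35*292)/(250 + 36726) = -292/35/36976 = -292/35*1/36976 = -73/323540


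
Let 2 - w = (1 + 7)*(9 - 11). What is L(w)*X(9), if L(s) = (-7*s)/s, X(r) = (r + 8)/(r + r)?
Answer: -119/18 ≈ -6.6111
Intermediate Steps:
w = 18 (w = 2 - (1 + 7)*(9 - 11) = 2 - 8*(-2) = 2 - 1*(-16) = 2 + 16 = 18)
X(r) = (8 + r)/(2*r) (X(r) = (8 + r)/((2*r)) = (8 + r)*(1/(2*r)) = (8 + r)/(2*r))
L(s) = -7
L(w)*X(9) = -7*(8 + 9)/(2*9) = -7*17/(2*9) = -7*17/18 = -119/18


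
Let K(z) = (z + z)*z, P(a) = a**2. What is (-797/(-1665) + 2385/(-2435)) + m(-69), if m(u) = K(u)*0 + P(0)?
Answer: -406066/810855 ≈ -0.50079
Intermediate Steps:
K(z) = 2*z**2 (K(z) = (2*z)*z = 2*z**2)
m(u) = 0 (m(u) = (2*u**2)*0 + 0**2 = 0 + 0 = 0)
(-797/(-1665) + 2385/(-2435)) + m(-69) = (-797/(-1665) + 2385/(-2435)) + 0 = (-797*(-1/1665) + 2385*(-1/2435)) + 0 = (797/1665 - 477/487) + 0 = -406066/810855 + 0 = -406066/810855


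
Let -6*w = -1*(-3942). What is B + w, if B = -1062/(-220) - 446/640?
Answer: -2298101/3520 ≈ -652.87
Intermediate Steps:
w = -657 (w = -(-1)*(-3942)/6 = -⅙*3942 = -657)
B = 14539/3520 (B = -1062*(-1/220) - 446*1/640 = 531/110 - 223/320 = 14539/3520 ≈ 4.1304)
B + w = 14539/3520 - 657 = -2298101/3520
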